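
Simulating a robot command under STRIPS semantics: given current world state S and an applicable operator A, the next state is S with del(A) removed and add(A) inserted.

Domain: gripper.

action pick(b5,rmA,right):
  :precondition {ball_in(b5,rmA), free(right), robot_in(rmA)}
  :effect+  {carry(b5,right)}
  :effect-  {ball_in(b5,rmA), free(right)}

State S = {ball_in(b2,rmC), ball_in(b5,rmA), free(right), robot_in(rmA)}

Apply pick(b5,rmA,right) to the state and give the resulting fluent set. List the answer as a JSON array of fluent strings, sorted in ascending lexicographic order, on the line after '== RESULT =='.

Progress:
  pre ⊆ S: {ball_in(b5,rmA), free(right), robot_in(rmA)} ⊆ S  — applicable
  S \ del = {ball_in(b2,rmC), robot_in(rmA)}
  ∪ add   = {ball_in(b2,rmC), carry(b5,right), robot_in(rmA)}

== RESULT ==
["ball_in(b2,rmC)", "carry(b5,right)", "robot_in(rmA)"]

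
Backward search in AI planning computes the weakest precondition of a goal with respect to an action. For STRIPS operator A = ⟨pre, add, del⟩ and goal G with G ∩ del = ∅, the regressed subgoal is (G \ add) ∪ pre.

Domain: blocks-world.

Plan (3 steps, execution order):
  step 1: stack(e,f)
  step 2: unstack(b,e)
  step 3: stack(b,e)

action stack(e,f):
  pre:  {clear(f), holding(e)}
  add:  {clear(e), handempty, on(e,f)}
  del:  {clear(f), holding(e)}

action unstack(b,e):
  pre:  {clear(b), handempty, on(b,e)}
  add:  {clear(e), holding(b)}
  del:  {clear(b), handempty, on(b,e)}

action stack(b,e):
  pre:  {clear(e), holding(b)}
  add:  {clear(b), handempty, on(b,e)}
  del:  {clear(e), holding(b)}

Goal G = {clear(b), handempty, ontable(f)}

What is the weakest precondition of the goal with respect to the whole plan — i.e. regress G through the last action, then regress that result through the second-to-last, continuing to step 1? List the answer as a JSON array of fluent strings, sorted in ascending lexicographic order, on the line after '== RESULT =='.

Work backward from the goal:
  through step 3 (stack(b,e)): drop {clear(b), handempty}, keep {ontable(f)}, require {clear(e), holding(b)}
    → {clear(e), holding(b), ontable(f)}
  through step 2 (unstack(b,e)): drop {clear(e), holding(b)}, keep {ontable(f)}, require {clear(b), handempty, on(b,e)}
    → {clear(b), handempty, on(b,e), ontable(f)}
  through step 1 (stack(e,f)): drop {handempty}, keep {clear(b), on(b,e), ontable(f)}, require {clear(f), holding(e)}
    → {clear(b), clear(f), holding(e), on(b,e), ontable(f)}

== RESULT ==
["clear(b)", "clear(f)", "holding(e)", "on(b,e)", "ontable(f)"]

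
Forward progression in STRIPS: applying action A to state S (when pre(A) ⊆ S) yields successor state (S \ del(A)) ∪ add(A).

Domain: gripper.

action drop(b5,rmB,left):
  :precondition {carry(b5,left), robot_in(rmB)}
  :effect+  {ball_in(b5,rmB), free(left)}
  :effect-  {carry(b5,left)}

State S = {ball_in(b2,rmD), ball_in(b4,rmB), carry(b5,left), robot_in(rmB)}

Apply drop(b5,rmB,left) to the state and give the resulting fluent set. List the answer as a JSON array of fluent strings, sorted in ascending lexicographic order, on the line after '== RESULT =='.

Compute (S \ del) ∪ add:
  pre ⊆ S: {carry(b5,left), robot_in(rmB)} ⊆ S  — applicable
  S \ del = {ball_in(b2,rmD), ball_in(b4,rmB), robot_in(rmB)}
  ∪ add   = {ball_in(b2,rmD), ball_in(b4,rmB), ball_in(b5,rmB), free(left), robot_in(rmB)}

== RESULT ==
["ball_in(b2,rmD)", "ball_in(b4,rmB)", "ball_in(b5,rmB)", "free(left)", "robot_in(rmB)"]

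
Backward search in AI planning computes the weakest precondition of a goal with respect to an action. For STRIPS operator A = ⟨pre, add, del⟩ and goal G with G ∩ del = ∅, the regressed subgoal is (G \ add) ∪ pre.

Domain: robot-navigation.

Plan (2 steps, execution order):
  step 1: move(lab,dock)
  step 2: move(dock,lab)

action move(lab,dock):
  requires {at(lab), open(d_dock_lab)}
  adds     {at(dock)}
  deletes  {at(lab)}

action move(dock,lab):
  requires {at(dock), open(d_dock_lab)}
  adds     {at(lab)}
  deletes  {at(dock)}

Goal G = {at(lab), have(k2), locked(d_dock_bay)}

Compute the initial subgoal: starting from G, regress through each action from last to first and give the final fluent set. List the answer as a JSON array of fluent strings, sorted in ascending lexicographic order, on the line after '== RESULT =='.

Regress step by step:
  through step 2 (move(dock,lab)): drop {at(lab)}, keep {have(k2), locked(d_dock_bay)}, require {at(dock), open(d_dock_lab)}
    → {at(dock), have(k2), locked(d_dock_bay), open(d_dock_lab)}
  through step 1 (move(lab,dock)): drop {at(dock)}, keep {have(k2), locked(d_dock_bay), open(d_dock_lab)}, require {at(lab), open(d_dock_lab)}
    → {at(lab), have(k2), locked(d_dock_bay), open(d_dock_lab)}

== RESULT ==
["at(lab)", "have(k2)", "locked(d_dock_bay)", "open(d_dock_lab)"]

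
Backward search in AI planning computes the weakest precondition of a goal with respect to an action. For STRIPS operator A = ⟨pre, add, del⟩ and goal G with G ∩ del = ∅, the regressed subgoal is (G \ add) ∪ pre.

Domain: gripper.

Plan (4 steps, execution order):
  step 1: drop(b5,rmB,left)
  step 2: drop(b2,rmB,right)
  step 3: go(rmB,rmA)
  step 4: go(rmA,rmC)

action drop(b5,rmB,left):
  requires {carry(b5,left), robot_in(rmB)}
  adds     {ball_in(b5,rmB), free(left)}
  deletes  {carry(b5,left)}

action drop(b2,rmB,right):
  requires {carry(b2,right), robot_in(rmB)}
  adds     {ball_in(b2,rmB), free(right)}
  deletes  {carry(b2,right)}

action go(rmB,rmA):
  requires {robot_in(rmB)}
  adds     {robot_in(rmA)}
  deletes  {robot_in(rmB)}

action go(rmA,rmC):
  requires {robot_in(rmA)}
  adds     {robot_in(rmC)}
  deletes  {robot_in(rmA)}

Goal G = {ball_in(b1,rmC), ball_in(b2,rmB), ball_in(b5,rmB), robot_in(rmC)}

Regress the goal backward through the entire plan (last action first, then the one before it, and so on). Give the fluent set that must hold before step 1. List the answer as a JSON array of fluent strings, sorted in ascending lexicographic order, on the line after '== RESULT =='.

Work backward from the goal:
  through step 4 (go(rmA,rmC)): drop {robot_in(rmC)}, keep {ball_in(b1,rmC), ball_in(b2,rmB), ball_in(b5,rmB)}, require {robot_in(rmA)}
    → {ball_in(b1,rmC), ball_in(b2,rmB), ball_in(b5,rmB), robot_in(rmA)}
  through step 3 (go(rmB,rmA)): drop {robot_in(rmA)}, keep {ball_in(b1,rmC), ball_in(b2,rmB), ball_in(b5,rmB)}, require {robot_in(rmB)}
    → {ball_in(b1,rmC), ball_in(b2,rmB), ball_in(b5,rmB), robot_in(rmB)}
  through step 2 (drop(b2,rmB,right)): drop {ball_in(b2,rmB)}, keep {ball_in(b1,rmC), ball_in(b5,rmB), robot_in(rmB)}, require {carry(b2,right), robot_in(rmB)}
    → {ball_in(b1,rmC), ball_in(b5,rmB), carry(b2,right), robot_in(rmB)}
  through step 1 (drop(b5,rmB,left)): drop {ball_in(b5,rmB)}, keep {ball_in(b1,rmC), carry(b2,right), robot_in(rmB)}, require {carry(b5,left), robot_in(rmB)}
    → {ball_in(b1,rmC), carry(b2,right), carry(b5,left), robot_in(rmB)}

== RESULT ==
["ball_in(b1,rmC)", "carry(b2,right)", "carry(b5,left)", "robot_in(rmB)"]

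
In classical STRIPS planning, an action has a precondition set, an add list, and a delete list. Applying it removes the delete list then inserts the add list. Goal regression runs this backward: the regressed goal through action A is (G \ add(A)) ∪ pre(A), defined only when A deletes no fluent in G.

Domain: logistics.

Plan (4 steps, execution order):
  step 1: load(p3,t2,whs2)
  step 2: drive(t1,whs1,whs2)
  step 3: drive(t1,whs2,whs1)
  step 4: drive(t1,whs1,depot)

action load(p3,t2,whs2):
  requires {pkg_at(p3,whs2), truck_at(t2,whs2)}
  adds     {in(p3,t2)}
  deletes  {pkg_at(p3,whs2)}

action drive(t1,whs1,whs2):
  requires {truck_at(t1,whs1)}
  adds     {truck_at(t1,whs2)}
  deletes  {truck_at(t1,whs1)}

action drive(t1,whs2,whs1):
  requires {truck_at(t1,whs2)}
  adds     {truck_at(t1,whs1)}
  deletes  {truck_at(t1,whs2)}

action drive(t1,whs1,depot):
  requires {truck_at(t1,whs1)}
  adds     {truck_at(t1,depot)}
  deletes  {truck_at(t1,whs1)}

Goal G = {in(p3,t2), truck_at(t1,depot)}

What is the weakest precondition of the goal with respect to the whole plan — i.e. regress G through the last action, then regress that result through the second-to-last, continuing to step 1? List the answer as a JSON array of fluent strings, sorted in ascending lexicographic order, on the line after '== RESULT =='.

Regress step by step:
  through step 4 (drive(t1,whs1,depot)): drop {truck_at(t1,depot)}, keep {in(p3,t2)}, require {truck_at(t1,whs1)}
    → {in(p3,t2), truck_at(t1,whs1)}
  through step 3 (drive(t1,whs2,whs1)): drop {truck_at(t1,whs1)}, keep {in(p3,t2)}, require {truck_at(t1,whs2)}
    → {in(p3,t2), truck_at(t1,whs2)}
  through step 2 (drive(t1,whs1,whs2)): drop {truck_at(t1,whs2)}, keep {in(p3,t2)}, require {truck_at(t1,whs1)}
    → {in(p3,t2), truck_at(t1,whs1)}
  through step 1 (load(p3,t2,whs2)): drop {in(p3,t2)}, keep {truck_at(t1,whs1)}, require {pkg_at(p3,whs2), truck_at(t2,whs2)}
    → {pkg_at(p3,whs2), truck_at(t1,whs1), truck_at(t2,whs2)}

== RESULT ==
["pkg_at(p3,whs2)", "truck_at(t1,whs1)", "truck_at(t2,whs2)"]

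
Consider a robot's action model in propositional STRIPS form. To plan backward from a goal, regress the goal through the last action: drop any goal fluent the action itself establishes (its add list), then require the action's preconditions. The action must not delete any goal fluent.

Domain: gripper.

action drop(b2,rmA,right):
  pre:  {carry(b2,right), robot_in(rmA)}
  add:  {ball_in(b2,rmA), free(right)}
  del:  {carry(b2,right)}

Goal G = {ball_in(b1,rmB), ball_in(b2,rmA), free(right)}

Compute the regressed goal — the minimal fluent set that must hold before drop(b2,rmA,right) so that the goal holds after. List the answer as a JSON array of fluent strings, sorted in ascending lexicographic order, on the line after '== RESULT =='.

Compute (G \ add) ∪ pre:
  G ∩ del = {}  (empty — regression defined)
  G \ add = {ball_in(b1,rmB), ball_in(b2,rmA), free(right)} \ {ball_in(b2,rmA), free(right)} = {ball_in(b1,rmB)}
  ∪ pre   = {ball_in(b1,rmB)} ∪ {carry(b2,right), robot_in(rmA)}
          = {ball_in(b1,rmB), carry(b2,right), robot_in(rmA)}

== RESULT ==
["ball_in(b1,rmB)", "carry(b2,right)", "robot_in(rmA)"]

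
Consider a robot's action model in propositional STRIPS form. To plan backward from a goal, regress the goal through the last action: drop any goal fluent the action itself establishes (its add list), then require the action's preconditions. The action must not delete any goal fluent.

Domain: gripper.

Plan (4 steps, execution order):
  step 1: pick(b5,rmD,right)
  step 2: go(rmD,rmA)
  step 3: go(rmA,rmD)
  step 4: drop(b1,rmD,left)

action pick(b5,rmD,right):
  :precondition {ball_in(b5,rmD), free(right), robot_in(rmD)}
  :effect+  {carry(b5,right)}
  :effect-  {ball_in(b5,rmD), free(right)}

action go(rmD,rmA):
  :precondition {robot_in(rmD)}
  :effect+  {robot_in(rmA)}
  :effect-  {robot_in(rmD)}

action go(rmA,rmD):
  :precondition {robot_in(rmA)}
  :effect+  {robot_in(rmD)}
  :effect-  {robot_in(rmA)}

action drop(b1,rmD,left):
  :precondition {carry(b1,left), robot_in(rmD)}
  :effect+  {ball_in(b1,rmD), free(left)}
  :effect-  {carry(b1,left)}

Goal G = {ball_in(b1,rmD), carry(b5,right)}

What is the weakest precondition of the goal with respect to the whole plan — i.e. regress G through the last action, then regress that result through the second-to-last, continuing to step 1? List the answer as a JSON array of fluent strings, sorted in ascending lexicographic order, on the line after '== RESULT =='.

Regress step by step:
  through step 4 (drop(b1,rmD,left)): drop {ball_in(b1,rmD)}, keep {carry(b5,right)}, require {carry(b1,left), robot_in(rmD)}
    → {carry(b1,left), carry(b5,right), robot_in(rmD)}
  through step 3 (go(rmA,rmD)): drop {robot_in(rmD)}, keep {carry(b1,left), carry(b5,right)}, require {robot_in(rmA)}
    → {carry(b1,left), carry(b5,right), robot_in(rmA)}
  through step 2 (go(rmD,rmA)): drop {robot_in(rmA)}, keep {carry(b1,left), carry(b5,right)}, require {robot_in(rmD)}
    → {carry(b1,left), carry(b5,right), robot_in(rmD)}
  through step 1 (pick(b5,rmD,right)): drop {carry(b5,right)}, keep {carry(b1,left), robot_in(rmD)}, require {ball_in(b5,rmD), free(right), robot_in(rmD)}
    → {ball_in(b5,rmD), carry(b1,left), free(right), robot_in(rmD)}

== RESULT ==
["ball_in(b5,rmD)", "carry(b1,left)", "free(right)", "robot_in(rmD)"]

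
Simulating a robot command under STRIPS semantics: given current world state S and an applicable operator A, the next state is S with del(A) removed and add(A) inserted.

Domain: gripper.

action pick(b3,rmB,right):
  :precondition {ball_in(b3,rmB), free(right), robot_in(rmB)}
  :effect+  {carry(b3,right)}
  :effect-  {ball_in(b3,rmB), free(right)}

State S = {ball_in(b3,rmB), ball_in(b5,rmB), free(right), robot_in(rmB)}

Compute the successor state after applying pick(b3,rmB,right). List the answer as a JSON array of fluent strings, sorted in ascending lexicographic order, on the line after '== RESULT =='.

Progress:
  pre ⊆ S: {ball_in(b3,rmB), free(right), robot_in(rmB)} ⊆ S  — applicable
  S \ del = {ball_in(b5,rmB), robot_in(rmB)}
  ∪ add   = {ball_in(b5,rmB), carry(b3,right), robot_in(rmB)}

== RESULT ==
["ball_in(b5,rmB)", "carry(b3,right)", "robot_in(rmB)"]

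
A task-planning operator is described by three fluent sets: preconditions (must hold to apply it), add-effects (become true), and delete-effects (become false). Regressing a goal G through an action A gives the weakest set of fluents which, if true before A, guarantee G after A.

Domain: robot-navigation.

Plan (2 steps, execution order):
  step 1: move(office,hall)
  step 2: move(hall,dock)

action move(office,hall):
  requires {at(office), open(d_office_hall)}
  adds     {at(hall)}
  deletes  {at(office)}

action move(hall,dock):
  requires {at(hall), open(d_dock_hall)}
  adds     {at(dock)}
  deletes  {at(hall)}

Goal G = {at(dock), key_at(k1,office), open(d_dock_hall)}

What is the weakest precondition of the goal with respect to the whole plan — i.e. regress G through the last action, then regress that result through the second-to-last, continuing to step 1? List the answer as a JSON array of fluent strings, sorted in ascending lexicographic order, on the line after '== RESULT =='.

Work backward from the goal:
  through step 2 (move(hall,dock)): drop {at(dock)}, keep {key_at(k1,office), open(d_dock_hall)}, require {at(hall), open(d_dock_hall)}
    → {at(hall), key_at(k1,office), open(d_dock_hall)}
  through step 1 (move(office,hall)): drop {at(hall)}, keep {key_at(k1,office), open(d_dock_hall)}, require {at(office), open(d_office_hall)}
    → {at(office), key_at(k1,office), open(d_dock_hall), open(d_office_hall)}

== RESULT ==
["at(office)", "key_at(k1,office)", "open(d_dock_hall)", "open(d_office_hall)"]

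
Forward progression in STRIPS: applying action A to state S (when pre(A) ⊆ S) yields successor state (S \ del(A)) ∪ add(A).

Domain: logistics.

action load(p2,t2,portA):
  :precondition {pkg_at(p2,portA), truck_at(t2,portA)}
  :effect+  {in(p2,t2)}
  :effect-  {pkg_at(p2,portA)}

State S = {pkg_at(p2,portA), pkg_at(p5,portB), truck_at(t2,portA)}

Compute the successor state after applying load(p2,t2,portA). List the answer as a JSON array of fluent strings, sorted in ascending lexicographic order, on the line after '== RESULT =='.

Compute (S \ del) ∪ add:
  pre ⊆ S: {pkg_at(p2,portA), truck_at(t2,portA)} ⊆ S  — applicable
  S \ del = {pkg_at(p5,portB), truck_at(t2,portA)}
  ∪ add   = {in(p2,t2), pkg_at(p5,portB), truck_at(t2,portA)}

== RESULT ==
["in(p2,t2)", "pkg_at(p5,portB)", "truck_at(t2,portA)"]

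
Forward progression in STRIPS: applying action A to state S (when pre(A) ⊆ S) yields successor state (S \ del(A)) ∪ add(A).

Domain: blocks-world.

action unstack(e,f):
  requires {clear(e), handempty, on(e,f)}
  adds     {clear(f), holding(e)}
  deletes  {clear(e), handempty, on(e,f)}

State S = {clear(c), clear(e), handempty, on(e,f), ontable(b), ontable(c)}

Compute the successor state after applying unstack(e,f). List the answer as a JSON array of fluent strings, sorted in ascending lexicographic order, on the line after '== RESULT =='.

Progress:
  pre ⊆ S: {clear(e), handempty, on(e,f)} ⊆ S  — applicable
  S \ del = {clear(c), ontable(b), ontable(c)}
  ∪ add   = {clear(c), clear(f), holding(e), ontable(b), ontable(c)}

== RESULT ==
["clear(c)", "clear(f)", "holding(e)", "ontable(b)", "ontable(c)"]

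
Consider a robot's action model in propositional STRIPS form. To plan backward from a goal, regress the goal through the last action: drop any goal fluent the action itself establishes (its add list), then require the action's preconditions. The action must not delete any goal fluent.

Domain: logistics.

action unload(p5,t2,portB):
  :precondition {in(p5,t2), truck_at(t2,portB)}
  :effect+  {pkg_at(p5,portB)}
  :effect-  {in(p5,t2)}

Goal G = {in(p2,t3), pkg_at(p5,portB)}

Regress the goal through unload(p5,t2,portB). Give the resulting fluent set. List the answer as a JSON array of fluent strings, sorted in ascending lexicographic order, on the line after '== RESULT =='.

Compute (G \ add) ∪ pre:
  G ∩ del = {}  (empty — regression defined)
  G \ add = {in(p2,t3), pkg_at(p5,portB)} \ {pkg_at(p5,portB)} = {in(p2,t3)}
  ∪ pre   = {in(p2,t3)} ∪ {in(p5,t2), truck_at(t2,portB)}
          = {in(p2,t3), in(p5,t2), truck_at(t2,portB)}

== RESULT ==
["in(p2,t3)", "in(p5,t2)", "truck_at(t2,portB)"]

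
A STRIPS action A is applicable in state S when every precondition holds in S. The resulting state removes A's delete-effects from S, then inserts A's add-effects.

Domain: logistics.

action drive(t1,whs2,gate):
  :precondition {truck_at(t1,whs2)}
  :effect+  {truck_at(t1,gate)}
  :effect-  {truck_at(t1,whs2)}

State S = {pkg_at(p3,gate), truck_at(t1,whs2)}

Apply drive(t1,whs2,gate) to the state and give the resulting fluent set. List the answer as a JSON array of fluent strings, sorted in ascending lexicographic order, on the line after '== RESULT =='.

Progress:
  pre ⊆ S: {truck_at(t1,whs2)} ⊆ S  — applicable
  S \ del = {pkg_at(p3,gate)}
  ∪ add   = {pkg_at(p3,gate), truck_at(t1,gate)}

== RESULT ==
["pkg_at(p3,gate)", "truck_at(t1,gate)"]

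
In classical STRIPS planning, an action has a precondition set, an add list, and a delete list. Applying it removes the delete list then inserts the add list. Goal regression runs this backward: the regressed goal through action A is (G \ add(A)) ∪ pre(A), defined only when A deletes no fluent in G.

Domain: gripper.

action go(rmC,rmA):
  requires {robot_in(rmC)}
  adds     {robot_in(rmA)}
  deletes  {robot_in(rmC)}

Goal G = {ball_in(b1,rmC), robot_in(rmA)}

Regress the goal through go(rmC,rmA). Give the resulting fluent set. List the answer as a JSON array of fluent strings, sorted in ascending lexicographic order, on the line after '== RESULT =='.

Regress:
  G ∩ del = {}  (empty — regression defined)
  G \ add = {ball_in(b1,rmC), robot_in(rmA)} \ {robot_in(rmA)} = {ball_in(b1,rmC)}
  ∪ pre   = {ball_in(b1,rmC)} ∪ {robot_in(rmC)}
          = {ball_in(b1,rmC), robot_in(rmC)}

== RESULT ==
["ball_in(b1,rmC)", "robot_in(rmC)"]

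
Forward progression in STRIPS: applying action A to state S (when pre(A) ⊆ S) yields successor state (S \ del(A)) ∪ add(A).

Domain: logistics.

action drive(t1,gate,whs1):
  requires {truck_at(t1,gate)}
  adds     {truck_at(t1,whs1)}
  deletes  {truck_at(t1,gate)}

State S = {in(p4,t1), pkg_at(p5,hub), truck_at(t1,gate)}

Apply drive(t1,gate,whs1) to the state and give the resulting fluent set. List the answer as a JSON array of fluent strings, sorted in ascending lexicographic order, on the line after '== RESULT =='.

Compute (S \ del) ∪ add:
  pre ⊆ S: {truck_at(t1,gate)} ⊆ S  — applicable
  S \ del = {in(p4,t1), pkg_at(p5,hub)}
  ∪ add   = {in(p4,t1), pkg_at(p5,hub), truck_at(t1,whs1)}

== RESULT ==
["in(p4,t1)", "pkg_at(p5,hub)", "truck_at(t1,whs1)"]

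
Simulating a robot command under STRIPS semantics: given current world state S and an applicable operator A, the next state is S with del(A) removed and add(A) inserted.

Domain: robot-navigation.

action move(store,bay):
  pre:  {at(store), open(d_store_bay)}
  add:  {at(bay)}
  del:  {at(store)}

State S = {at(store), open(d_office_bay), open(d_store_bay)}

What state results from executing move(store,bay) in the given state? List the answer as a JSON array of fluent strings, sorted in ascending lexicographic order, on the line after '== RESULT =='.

Progress:
  pre ⊆ S: {at(store), open(d_store_bay)} ⊆ S  — applicable
  S \ del = {open(d_office_bay), open(d_store_bay)}
  ∪ add   = {at(bay), open(d_office_bay), open(d_store_bay)}

== RESULT ==
["at(bay)", "open(d_office_bay)", "open(d_store_bay)"]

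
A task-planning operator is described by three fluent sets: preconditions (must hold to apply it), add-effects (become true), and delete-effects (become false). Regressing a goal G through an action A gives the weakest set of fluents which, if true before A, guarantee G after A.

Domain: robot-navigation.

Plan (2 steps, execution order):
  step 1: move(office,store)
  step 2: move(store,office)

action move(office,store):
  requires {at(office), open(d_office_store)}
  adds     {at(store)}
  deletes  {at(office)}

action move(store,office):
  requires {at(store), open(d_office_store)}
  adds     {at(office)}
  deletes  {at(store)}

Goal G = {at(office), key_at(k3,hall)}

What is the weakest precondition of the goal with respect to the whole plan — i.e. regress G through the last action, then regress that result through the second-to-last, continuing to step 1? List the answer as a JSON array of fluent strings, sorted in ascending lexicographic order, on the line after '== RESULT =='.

Regress step by step:
  through step 2 (move(store,office)): drop {at(office)}, keep {key_at(k3,hall)}, require {at(store), open(d_office_store)}
    → {at(store), key_at(k3,hall), open(d_office_store)}
  through step 1 (move(office,store)): drop {at(store)}, keep {key_at(k3,hall), open(d_office_store)}, require {at(office), open(d_office_store)}
    → {at(office), key_at(k3,hall), open(d_office_store)}

== RESULT ==
["at(office)", "key_at(k3,hall)", "open(d_office_store)"]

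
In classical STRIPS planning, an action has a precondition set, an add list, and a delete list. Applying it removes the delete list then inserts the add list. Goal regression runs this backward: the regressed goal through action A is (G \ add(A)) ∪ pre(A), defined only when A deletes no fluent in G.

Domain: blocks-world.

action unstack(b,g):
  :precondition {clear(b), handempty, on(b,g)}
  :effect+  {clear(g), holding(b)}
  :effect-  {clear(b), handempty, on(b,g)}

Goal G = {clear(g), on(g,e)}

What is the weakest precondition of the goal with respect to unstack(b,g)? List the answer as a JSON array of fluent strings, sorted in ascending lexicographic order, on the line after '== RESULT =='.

Compute (G \ add) ∪ pre:
  G ∩ del = {}  (empty — regression defined)
  G \ add = {clear(g), on(g,e)} \ {clear(g), holding(b)} = {on(g,e)}
  ∪ pre   = {on(g,e)} ∪ {clear(b), handempty, on(b,g)}
          = {clear(b), handempty, on(b,g), on(g,e)}

== RESULT ==
["clear(b)", "handempty", "on(b,g)", "on(g,e)"]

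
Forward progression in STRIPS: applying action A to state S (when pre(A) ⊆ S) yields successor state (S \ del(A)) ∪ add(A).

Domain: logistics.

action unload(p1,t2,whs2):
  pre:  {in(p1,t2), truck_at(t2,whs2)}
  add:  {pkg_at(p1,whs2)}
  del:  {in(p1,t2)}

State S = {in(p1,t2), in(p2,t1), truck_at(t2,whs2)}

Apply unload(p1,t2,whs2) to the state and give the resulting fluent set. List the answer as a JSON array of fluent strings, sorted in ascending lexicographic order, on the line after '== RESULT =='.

Progress:
  pre ⊆ S: {in(p1,t2), truck_at(t2,whs2)} ⊆ S  — applicable
  S \ del = {in(p2,t1), truck_at(t2,whs2)}
  ∪ add   = {in(p2,t1), pkg_at(p1,whs2), truck_at(t2,whs2)}

== RESULT ==
["in(p2,t1)", "pkg_at(p1,whs2)", "truck_at(t2,whs2)"]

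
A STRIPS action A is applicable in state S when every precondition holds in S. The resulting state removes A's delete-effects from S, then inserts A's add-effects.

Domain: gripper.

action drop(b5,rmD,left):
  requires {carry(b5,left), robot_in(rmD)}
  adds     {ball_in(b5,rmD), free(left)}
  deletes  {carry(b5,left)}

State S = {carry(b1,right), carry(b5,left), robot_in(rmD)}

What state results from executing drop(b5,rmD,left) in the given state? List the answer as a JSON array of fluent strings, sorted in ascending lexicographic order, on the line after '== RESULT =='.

Progress:
  pre ⊆ S: {carry(b5,left), robot_in(rmD)} ⊆ S  — applicable
  S \ del = {carry(b1,right), robot_in(rmD)}
  ∪ add   = {ball_in(b5,rmD), carry(b1,right), free(left), robot_in(rmD)}

== RESULT ==
["ball_in(b5,rmD)", "carry(b1,right)", "free(left)", "robot_in(rmD)"]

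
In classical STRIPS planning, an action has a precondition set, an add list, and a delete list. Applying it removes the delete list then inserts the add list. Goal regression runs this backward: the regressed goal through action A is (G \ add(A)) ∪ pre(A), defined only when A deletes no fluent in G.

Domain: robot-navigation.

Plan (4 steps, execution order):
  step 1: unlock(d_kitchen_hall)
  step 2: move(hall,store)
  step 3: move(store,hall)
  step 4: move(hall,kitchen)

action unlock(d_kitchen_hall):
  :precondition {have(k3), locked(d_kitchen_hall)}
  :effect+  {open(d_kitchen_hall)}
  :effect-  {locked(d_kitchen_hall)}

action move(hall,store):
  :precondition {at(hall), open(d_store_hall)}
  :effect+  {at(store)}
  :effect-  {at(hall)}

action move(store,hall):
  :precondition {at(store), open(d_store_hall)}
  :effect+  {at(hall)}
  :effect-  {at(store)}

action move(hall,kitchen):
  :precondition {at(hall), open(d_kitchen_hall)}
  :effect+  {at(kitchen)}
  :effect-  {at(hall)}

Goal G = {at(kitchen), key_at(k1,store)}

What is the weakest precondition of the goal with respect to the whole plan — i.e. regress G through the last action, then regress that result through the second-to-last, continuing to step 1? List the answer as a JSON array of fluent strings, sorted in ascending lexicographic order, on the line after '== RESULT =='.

Work backward from the goal:
  through step 4 (move(hall,kitchen)): drop {at(kitchen)}, keep {key_at(k1,store)}, require {at(hall), open(d_kitchen_hall)}
    → {at(hall), key_at(k1,store), open(d_kitchen_hall)}
  through step 3 (move(store,hall)): drop {at(hall)}, keep {key_at(k1,store), open(d_kitchen_hall)}, require {at(store), open(d_store_hall)}
    → {at(store), key_at(k1,store), open(d_kitchen_hall), open(d_store_hall)}
  through step 2 (move(hall,store)): drop {at(store)}, keep {key_at(k1,store), open(d_kitchen_hall), open(d_store_hall)}, require {at(hall), open(d_store_hall)}
    → {at(hall), key_at(k1,store), open(d_kitchen_hall), open(d_store_hall)}
  through step 1 (unlock(d_kitchen_hall)): drop {open(d_kitchen_hall)}, keep {at(hall), key_at(k1,store), open(d_store_hall)}, require {have(k3), locked(d_kitchen_hall)}
    → {at(hall), have(k3), key_at(k1,store), locked(d_kitchen_hall), open(d_store_hall)}

== RESULT ==
["at(hall)", "have(k3)", "key_at(k1,store)", "locked(d_kitchen_hall)", "open(d_store_hall)"]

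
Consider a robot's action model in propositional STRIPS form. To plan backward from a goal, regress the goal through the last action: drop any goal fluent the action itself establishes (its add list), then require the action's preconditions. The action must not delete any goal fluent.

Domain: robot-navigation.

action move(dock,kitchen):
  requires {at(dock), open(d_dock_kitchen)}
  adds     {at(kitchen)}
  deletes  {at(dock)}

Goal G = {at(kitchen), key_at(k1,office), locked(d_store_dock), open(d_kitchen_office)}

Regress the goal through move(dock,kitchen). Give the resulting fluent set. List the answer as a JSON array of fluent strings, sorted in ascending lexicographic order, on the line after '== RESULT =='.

Regress:
  G ∩ del = {}  (empty — regression defined)
  G \ add = {at(kitchen), key_at(k1,office), locked(d_store_dock), open(d_kitchen_office)} \ {at(kitchen)} = {key_at(k1,office), locked(d_store_dock), open(d_kitchen_office)}
  ∪ pre   = {key_at(k1,office), locked(d_store_dock), open(d_kitchen_office)} ∪ {at(dock), open(d_dock_kitchen)}
          = {at(dock), key_at(k1,office), locked(d_store_dock), open(d_dock_kitchen), open(d_kitchen_office)}

== RESULT ==
["at(dock)", "key_at(k1,office)", "locked(d_store_dock)", "open(d_dock_kitchen)", "open(d_kitchen_office)"]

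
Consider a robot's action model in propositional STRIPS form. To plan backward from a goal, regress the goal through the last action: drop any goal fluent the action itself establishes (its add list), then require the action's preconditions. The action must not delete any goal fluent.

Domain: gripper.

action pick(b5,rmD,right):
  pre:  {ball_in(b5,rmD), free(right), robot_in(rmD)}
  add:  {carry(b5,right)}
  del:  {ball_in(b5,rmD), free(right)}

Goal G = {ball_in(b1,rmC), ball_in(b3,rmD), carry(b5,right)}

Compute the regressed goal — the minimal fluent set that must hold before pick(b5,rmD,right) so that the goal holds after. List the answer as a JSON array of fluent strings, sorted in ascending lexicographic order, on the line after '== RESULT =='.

Regress:
  G ∩ del = {}  (empty — regression defined)
  G \ add = {ball_in(b1,rmC), ball_in(b3,rmD), carry(b5,right)} \ {carry(b5,right)} = {ball_in(b1,rmC), ball_in(b3,rmD)}
  ∪ pre   = {ball_in(b1,rmC), ball_in(b3,rmD)} ∪ {ball_in(b5,rmD), free(right), robot_in(rmD)}
          = {ball_in(b1,rmC), ball_in(b3,rmD), ball_in(b5,rmD), free(right), robot_in(rmD)}

== RESULT ==
["ball_in(b1,rmC)", "ball_in(b3,rmD)", "ball_in(b5,rmD)", "free(right)", "robot_in(rmD)"]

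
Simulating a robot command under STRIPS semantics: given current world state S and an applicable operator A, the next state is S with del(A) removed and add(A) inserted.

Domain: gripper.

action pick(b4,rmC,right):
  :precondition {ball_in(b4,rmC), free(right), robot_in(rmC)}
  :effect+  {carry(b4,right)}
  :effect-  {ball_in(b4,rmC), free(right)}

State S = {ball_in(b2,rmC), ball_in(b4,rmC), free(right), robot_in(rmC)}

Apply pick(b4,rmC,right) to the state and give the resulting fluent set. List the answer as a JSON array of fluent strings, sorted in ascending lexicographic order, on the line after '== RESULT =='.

Progress:
  pre ⊆ S: {ball_in(b4,rmC), free(right), robot_in(rmC)} ⊆ S  — applicable
  S \ del = {ball_in(b2,rmC), robot_in(rmC)}
  ∪ add   = {ball_in(b2,rmC), carry(b4,right), robot_in(rmC)}

== RESULT ==
["ball_in(b2,rmC)", "carry(b4,right)", "robot_in(rmC)"]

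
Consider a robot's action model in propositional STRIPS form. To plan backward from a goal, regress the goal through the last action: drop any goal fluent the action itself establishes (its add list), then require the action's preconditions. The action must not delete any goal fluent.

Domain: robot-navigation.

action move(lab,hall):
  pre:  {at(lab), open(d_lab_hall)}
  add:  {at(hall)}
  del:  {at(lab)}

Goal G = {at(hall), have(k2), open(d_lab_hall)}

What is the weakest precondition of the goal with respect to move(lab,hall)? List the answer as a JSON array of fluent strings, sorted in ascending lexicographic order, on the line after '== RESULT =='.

Regress:
  G ∩ del = {}  (empty — regression defined)
  G \ add = {at(hall), have(k2), open(d_lab_hall)} \ {at(hall)} = {have(k2), open(d_lab_hall)}
  ∪ pre   = {have(k2), open(d_lab_hall)} ∪ {at(lab), open(d_lab_hall)}
          = {at(lab), have(k2), open(d_lab_hall)}

== RESULT ==
["at(lab)", "have(k2)", "open(d_lab_hall)"]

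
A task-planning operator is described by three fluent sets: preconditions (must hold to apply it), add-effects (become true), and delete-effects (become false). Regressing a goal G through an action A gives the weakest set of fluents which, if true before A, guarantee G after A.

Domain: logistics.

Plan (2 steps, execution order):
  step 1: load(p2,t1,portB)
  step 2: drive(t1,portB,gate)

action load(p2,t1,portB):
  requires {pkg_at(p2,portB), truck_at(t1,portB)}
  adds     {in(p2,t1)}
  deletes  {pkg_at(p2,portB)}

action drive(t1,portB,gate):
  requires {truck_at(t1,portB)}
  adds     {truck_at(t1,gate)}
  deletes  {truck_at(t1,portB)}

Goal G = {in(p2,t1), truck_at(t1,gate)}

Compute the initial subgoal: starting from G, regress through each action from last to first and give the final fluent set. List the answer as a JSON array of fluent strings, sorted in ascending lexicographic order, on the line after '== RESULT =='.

Work backward from the goal:
  through step 2 (drive(t1,portB,gate)): drop {truck_at(t1,gate)}, keep {in(p2,t1)}, require {truck_at(t1,portB)}
    → {in(p2,t1), truck_at(t1,portB)}
  through step 1 (load(p2,t1,portB)): drop {in(p2,t1)}, keep {truck_at(t1,portB)}, require {pkg_at(p2,portB), truck_at(t1,portB)}
    → {pkg_at(p2,portB), truck_at(t1,portB)}

== RESULT ==
["pkg_at(p2,portB)", "truck_at(t1,portB)"]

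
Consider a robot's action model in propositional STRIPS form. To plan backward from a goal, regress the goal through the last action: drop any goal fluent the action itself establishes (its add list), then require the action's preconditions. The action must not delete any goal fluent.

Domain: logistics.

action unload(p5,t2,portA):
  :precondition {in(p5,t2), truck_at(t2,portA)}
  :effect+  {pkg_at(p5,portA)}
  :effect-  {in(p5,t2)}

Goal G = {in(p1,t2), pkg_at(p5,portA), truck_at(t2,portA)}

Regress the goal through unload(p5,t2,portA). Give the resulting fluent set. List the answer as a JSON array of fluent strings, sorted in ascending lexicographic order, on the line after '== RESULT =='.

Compute (G \ add) ∪ pre:
  G ∩ del = {}  (empty — regression defined)
  G \ add = {in(p1,t2), pkg_at(p5,portA), truck_at(t2,portA)} \ {pkg_at(p5,portA)} = {in(p1,t2), truck_at(t2,portA)}
  ∪ pre   = {in(p1,t2), truck_at(t2,portA)} ∪ {in(p5,t2), truck_at(t2,portA)}
          = {in(p1,t2), in(p5,t2), truck_at(t2,portA)}

== RESULT ==
["in(p1,t2)", "in(p5,t2)", "truck_at(t2,portA)"]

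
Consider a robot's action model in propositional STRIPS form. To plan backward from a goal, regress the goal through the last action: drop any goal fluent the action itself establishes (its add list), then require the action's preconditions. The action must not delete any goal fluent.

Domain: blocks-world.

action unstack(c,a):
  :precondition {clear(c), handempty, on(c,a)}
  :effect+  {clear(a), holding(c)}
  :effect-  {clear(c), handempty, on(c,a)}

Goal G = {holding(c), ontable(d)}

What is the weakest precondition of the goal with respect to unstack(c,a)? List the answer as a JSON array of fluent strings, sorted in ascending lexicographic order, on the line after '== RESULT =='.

Compute (G \ add) ∪ pre:
  G ∩ del = {}  (empty — regression defined)
  G \ add = {holding(c), ontable(d)} \ {clear(a), holding(c)} = {ontable(d)}
  ∪ pre   = {ontable(d)} ∪ {clear(c), handempty, on(c,a)}
          = {clear(c), handempty, on(c,a), ontable(d)}

== RESULT ==
["clear(c)", "handempty", "on(c,a)", "ontable(d)"]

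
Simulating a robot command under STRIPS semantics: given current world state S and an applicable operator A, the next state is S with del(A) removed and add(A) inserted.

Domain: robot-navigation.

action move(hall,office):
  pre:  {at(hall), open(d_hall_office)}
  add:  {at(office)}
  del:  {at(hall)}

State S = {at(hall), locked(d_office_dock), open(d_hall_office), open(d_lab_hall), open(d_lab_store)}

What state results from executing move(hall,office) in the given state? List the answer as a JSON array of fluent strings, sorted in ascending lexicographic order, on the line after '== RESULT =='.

Progress:
  pre ⊆ S: {at(hall), open(d_hall_office)} ⊆ S  — applicable
  S \ del = {locked(d_office_dock), open(d_hall_office), open(d_lab_hall), open(d_lab_store)}
  ∪ add   = {at(office), locked(d_office_dock), open(d_hall_office), open(d_lab_hall), open(d_lab_store)}

== RESULT ==
["at(office)", "locked(d_office_dock)", "open(d_hall_office)", "open(d_lab_hall)", "open(d_lab_store)"]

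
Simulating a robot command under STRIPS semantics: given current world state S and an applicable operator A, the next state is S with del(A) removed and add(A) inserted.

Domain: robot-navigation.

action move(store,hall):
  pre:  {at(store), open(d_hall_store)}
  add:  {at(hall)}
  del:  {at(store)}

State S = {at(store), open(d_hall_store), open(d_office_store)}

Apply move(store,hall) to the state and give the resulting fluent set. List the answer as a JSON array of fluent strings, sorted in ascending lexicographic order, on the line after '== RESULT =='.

Progress:
  pre ⊆ S: {at(store), open(d_hall_store)} ⊆ S  — applicable
  S \ del = {open(d_hall_store), open(d_office_store)}
  ∪ add   = {at(hall), open(d_hall_store), open(d_office_store)}

== RESULT ==
["at(hall)", "open(d_hall_store)", "open(d_office_store)"]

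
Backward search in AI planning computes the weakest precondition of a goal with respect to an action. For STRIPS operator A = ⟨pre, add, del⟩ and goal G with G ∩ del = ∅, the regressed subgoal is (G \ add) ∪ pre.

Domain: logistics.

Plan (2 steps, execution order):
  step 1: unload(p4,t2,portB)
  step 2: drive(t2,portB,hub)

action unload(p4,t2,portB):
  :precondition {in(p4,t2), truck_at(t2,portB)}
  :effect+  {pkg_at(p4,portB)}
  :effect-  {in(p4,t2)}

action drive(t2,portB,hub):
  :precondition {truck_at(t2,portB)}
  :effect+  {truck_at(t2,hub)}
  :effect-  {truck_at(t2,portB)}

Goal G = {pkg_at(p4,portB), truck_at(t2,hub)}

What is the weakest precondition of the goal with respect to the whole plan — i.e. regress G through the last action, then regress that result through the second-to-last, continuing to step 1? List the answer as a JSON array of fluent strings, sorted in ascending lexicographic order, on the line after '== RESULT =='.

Work backward from the goal:
  through step 2 (drive(t2,portB,hub)): drop {truck_at(t2,hub)}, keep {pkg_at(p4,portB)}, require {truck_at(t2,portB)}
    → {pkg_at(p4,portB), truck_at(t2,portB)}
  through step 1 (unload(p4,t2,portB)): drop {pkg_at(p4,portB)}, keep {truck_at(t2,portB)}, require {in(p4,t2), truck_at(t2,portB)}
    → {in(p4,t2), truck_at(t2,portB)}

== RESULT ==
["in(p4,t2)", "truck_at(t2,portB)"]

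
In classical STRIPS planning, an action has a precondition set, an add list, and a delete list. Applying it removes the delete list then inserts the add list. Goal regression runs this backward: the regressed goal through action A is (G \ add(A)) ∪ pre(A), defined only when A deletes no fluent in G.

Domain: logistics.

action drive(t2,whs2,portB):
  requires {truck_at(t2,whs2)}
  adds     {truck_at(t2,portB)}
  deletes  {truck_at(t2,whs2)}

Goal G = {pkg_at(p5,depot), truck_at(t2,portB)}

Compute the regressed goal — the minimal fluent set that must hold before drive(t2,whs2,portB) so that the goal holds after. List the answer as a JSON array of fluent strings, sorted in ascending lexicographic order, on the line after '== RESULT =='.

Regress:
  G ∩ del = {}  (empty — regression defined)
  G \ add = {pkg_at(p5,depot), truck_at(t2,portB)} \ {truck_at(t2,portB)} = {pkg_at(p5,depot)}
  ∪ pre   = {pkg_at(p5,depot)} ∪ {truck_at(t2,whs2)}
          = {pkg_at(p5,depot), truck_at(t2,whs2)}

== RESULT ==
["pkg_at(p5,depot)", "truck_at(t2,whs2)"]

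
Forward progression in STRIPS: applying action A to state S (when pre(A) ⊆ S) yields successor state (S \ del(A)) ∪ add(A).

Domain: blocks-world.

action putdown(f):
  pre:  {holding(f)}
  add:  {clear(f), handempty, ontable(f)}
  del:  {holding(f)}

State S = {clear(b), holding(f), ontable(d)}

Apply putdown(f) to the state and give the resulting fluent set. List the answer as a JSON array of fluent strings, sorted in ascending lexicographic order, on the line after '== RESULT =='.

Compute (S \ del) ∪ add:
  pre ⊆ S: {holding(f)} ⊆ S  — applicable
  S \ del = {clear(b), ontable(d)}
  ∪ add   = {clear(b), clear(f), handempty, ontable(d), ontable(f)}

== RESULT ==
["clear(b)", "clear(f)", "handempty", "ontable(d)", "ontable(f)"]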